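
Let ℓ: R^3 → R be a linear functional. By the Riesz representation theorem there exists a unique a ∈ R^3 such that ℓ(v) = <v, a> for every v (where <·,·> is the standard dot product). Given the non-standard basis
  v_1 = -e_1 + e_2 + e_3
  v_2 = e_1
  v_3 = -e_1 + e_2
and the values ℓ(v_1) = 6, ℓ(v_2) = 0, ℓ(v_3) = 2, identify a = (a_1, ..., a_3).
a = (0, 2, 4)

Write a = (a_1, ..., a_3) in the standard basis. For each basis vector v_i, ℓ(v_i) = <v_i, a> is a linear equation in the a_j's. Collect the n equations into a matrix system V a = ℓ, where row i of V is v_i (expressed in the standard basis). Since V is invertible (lower-triangular with 1s on the diagonal, up to permutation), solve by back-substitution:
  V =
[[-1, 1, 1],
 [1, 0, 0],
 [-1, 1, 0]]
  V a = (6, 0, 2)
Solving gives a = (0, 2, 4).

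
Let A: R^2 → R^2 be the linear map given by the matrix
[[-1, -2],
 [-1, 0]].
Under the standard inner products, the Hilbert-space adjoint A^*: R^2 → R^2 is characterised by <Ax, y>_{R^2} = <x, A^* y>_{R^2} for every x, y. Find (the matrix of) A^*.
A^* = A^T =
[[-1, -1],
 [-2, 0]]

For real matrices with standard dot products, the defining identity <Ax, y> = <x, A^* y> gives (Ax)^T y = x^T (A^*) y, i.e. x^T A^T y = x^T (A^*) y. Since this holds for all x, y, we must have A^* = A^T. Therefore
A^* =
[[-1, -1],
 [-2, 0]].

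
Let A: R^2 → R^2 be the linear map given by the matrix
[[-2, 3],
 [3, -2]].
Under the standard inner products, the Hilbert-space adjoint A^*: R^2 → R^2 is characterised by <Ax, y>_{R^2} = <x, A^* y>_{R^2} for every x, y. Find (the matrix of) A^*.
A^* = A^T =
[[-2, 3],
 [3, -2]]

For real matrices with standard dot products, the defining identity <Ax, y> = <x, A^* y> gives (Ax)^T y = x^T (A^*) y, i.e. x^T A^T y = x^T (A^*) y. Since this holds for all x, y, we must have A^* = A^T. Therefore
A^* =
[[-2, 3],
 [3, -2]].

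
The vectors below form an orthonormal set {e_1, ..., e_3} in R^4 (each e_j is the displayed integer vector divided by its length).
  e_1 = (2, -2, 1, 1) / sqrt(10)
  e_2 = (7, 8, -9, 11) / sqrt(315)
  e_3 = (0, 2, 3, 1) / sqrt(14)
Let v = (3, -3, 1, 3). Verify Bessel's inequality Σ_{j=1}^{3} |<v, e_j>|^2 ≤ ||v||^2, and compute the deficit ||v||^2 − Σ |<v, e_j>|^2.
Σ |<v, e_j>|^2 = 27; ||v||^2 = 28; deficit = 1

Write each e_j = u_j / sqrt(<u_j, u_j>) where u_j is the displayed integer vector. Then <v, e_j> = <v, u_j> / sqrt(<u_j, u_j>), so |<v, e_j>|^2 = <v, u_j>^2 / <u_j, u_j>.
Coefficients: <v, e_1> = 16/sqrt(10), <v, e_2> = 21/sqrt(315), <v, e_3> = 0/sqrt(14).
Square and sum: Σ |<v, e_j>|^2 = 27.
Compute ||v||^2 = v·v = 28.
Deficit = 28 − 27 = 1 ≥ 0, confirming Bessel's inequality. (The deficit equals ||v − Σ <v,e_j> e_j||^2, the squared distance from v to span{e_j}.)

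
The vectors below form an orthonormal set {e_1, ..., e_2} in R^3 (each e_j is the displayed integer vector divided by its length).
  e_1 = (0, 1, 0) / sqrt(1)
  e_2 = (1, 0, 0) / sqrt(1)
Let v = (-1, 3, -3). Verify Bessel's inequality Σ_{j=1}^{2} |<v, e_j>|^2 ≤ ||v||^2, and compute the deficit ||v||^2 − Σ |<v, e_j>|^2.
Σ |<v, e_j>|^2 = 10; ||v||^2 = 19; deficit = 9

Write each e_j = u_j / sqrt(<u_j, u_j>) where u_j is the displayed integer vector. Then <v, e_j> = <v, u_j> / sqrt(<u_j, u_j>), so |<v, e_j>|^2 = <v, u_j>^2 / <u_j, u_j>.
Coefficients: <v, e_1> = 3/sqrt(1), <v, e_2> = -1/sqrt(1).
Square and sum: Σ |<v, e_j>|^2 = 10.
Compute ||v||^2 = v·v = 19.
Deficit = 19 − 10 = 9 ≥ 0, confirming Bessel's inequality. (The deficit equals ||v − Σ <v,e_j> e_j||^2, the squared distance from v to span{e_j}.)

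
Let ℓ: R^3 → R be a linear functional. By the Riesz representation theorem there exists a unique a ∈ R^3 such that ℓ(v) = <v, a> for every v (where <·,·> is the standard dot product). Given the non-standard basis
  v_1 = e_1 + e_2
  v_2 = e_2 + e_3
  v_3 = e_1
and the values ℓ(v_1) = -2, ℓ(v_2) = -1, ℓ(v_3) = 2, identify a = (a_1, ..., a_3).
a = (2, -4, 3)

Write a = (a_1, ..., a_3) in the standard basis. For each basis vector v_i, ℓ(v_i) = <v_i, a> is a linear equation in the a_j's. Collect the n equations into a matrix system V a = ℓ, where row i of V is v_i (expressed in the standard basis). Since V is invertible (lower-triangular with 1s on the diagonal, up to permutation), solve by back-substitution:
  V =
[[1, 1, 0],
 [0, 1, 1],
 [1, 0, 0]]
  V a = (-2, -1, 2)
Solving gives a = (2, -4, 3).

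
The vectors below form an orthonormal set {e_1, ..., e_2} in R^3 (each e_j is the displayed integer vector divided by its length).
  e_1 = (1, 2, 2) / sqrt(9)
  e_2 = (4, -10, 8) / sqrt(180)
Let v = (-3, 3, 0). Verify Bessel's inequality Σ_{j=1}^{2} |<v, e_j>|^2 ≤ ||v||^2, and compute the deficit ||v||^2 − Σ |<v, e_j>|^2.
Σ |<v, e_j>|^2 = 54/5; ||v||^2 = 18; deficit = 36/5

Write each e_j = u_j / sqrt(<u_j, u_j>) where u_j is the displayed integer vector. Then <v, e_j> = <v, u_j> / sqrt(<u_j, u_j>), so |<v, e_j>|^2 = <v, u_j>^2 / <u_j, u_j>.
Coefficients: <v, e_1> = 3/sqrt(9), <v, e_2> = -42/sqrt(180).
Square and sum: Σ |<v, e_j>|^2 = 54/5.
Compute ||v||^2 = v·v = 18.
Deficit = 18 − 54/5 = 36/5 ≥ 0, confirming Bessel's inequality. (The deficit equals ||v − Σ <v,e_j> e_j||^2, the squared distance from v to span{e_j}.)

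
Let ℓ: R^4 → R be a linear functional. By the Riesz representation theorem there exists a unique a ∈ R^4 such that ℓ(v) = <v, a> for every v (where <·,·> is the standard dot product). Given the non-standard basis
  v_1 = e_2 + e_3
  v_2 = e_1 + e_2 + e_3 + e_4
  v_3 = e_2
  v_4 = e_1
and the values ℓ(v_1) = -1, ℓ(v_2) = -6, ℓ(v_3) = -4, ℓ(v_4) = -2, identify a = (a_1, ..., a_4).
a = (-2, -4, 3, -3)

Write a = (a_1, ..., a_4) in the standard basis. For each basis vector v_i, ℓ(v_i) = <v_i, a> is a linear equation in the a_j's. Collect the n equations into a matrix system V a = ℓ, where row i of V is v_i (expressed in the standard basis). Since V is invertible (lower-triangular with 1s on the diagonal, up to permutation), solve by back-substitution:
  V =
[[0, 1, 1, 0],
 [1, 1, 1, 1],
 [0, 1, 0, 0],
 [1, 0, 0, 0]]
  V a = (-1, -6, -4, -2)
Solving gives a = (-2, -4, 3, -3).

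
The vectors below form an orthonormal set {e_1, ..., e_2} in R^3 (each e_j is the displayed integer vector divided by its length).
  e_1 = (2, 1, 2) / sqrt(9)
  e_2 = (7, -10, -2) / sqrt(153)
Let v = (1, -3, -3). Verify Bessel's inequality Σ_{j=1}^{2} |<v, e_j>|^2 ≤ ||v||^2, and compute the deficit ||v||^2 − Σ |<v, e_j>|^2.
Σ |<v, e_j>|^2 = 298/17; ||v||^2 = 19; deficit = 25/17

Write each e_j = u_j / sqrt(<u_j, u_j>) where u_j is the displayed integer vector. Then <v, e_j> = <v, u_j> / sqrt(<u_j, u_j>), so |<v, e_j>|^2 = <v, u_j>^2 / <u_j, u_j>.
Coefficients: <v, e_1> = -7/sqrt(9), <v, e_2> = 43/sqrt(153).
Square and sum: Σ |<v, e_j>|^2 = 298/17.
Compute ||v||^2 = v·v = 19.
Deficit = 19 − 298/17 = 25/17 ≥ 0, confirming Bessel's inequality. (The deficit equals ||v − Σ <v,e_j> e_j||^2, the squared distance from v to span{e_j}.)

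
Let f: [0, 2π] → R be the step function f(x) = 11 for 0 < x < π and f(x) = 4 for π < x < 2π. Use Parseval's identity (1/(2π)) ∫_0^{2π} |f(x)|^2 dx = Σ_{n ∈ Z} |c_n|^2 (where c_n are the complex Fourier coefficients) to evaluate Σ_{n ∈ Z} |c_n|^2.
Σ |c_n|^2 = 137/2

Parseval equates the L^2 energy of f (normalised by 1/(2π)) with the ℓ^2 sum of its Fourier coefficients: (1/(2π)) ∫_0^{2π} |f|^2 = Σ |c_n|^2.
Compute the left side: (1/(2π)) [∫_0^π 11^2 dx + ∫_π^{2π} 4^2 dx] = (1/(2π)) · (121π + 16π) = (121 + 16)/2 = 137/2.
So Σ_{n ∈ Z} |c_n|^2 = 137/2.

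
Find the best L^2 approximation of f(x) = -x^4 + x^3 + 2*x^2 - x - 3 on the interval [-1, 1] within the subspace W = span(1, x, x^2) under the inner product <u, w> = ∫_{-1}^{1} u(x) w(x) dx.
g(x) = 8*x^2/7 - 2*x/5 - 102/35

The best approximation g ∈ W is the orthogonal projection of f onto W. Writing g = a_0 + a_1 x + a_2 x^2, the coefficients solve the normal equations G · a = b where
  G_{ij} = <φ_i, φ_j> and b_i = <f, φ_i>, with φ_0 = 1, φ_1 = x, φ_2 = x^2.
G =
  [2, 0, 2/3]
  [0, 2/3, 0]
  [2/3, 0, 2/5],
b = (-76/15, -4/15, -52/35).
Solving gives a_0 = -102/35, a_1 = -2/5, a_2 = 8/7, so
  g(x) = 8*x^2/7 - 2*x/5 - 102/35.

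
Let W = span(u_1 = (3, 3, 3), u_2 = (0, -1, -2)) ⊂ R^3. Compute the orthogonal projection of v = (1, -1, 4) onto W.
proj_W(v) = (-1/6, 4/3, 17/6)

Set up U = [u_1 | ... | u_2] ∈ R^(3×2). The projector onto W = col(U) is P = U (U^T U)^(-1) U^T.
Compute U^T U =
  [27, -9]
  [-9, 5],
and U^T v = (12, -7).
Solve U^T U · c = U^T v for the coefficients: c = (-1/18, -3/2). The projection is proj_W(v) = U c.
Check: (v - proj_W(v)) · u_1 = 0  (should be 0).
Check: (v - proj_W(v)) · u_2 = 0  (should be 0).
Result: proj_W(v) = (-1/6, 4/3, 17/6).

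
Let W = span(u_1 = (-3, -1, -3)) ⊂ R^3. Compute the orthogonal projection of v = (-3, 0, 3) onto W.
proj_W(v) = (0, 0, 0)

Set up U = [u_1 | ... | u_1] ∈ R^(3×1). The projector onto W = col(U) is P = U (U^T U)^(-1) U^T.
Compute U^T U =
  [19],
and U^T v = (0).
Solve U^T U · c = U^T v for the coefficients: c = (0). The projection is proj_W(v) = U c.
Check: (v - proj_W(v)) · u_1 = 0  (should be 0).
Result: proj_W(v) = (0, 0, 0).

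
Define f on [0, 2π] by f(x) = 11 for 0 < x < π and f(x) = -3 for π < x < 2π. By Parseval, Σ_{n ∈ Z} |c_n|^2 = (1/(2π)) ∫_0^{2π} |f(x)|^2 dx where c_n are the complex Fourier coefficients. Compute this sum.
Σ |c_n|^2 = 65

Parseval equates the L^2 energy of f (normalised by 1/(2π)) with the ℓ^2 sum of its Fourier coefficients: (1/(2π)) ∫_0^{2π} |f|^2 = Σ |c_n|^2.
Compute the left side: (1/(2π)) [∫_0^π 11^2 dx + ∫_π^{2π} (-3)^2 dx] = (1/(2π)) · (121π + 9π) = (121 + 9)/2 = 65.
So Σ_{n ∈ Z} |c_n|^2 = 65.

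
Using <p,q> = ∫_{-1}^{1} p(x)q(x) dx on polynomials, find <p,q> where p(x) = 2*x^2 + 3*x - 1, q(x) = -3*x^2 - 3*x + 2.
<p,q> = -116/15

Expand the product: p(x)·q(x) = -6*x^4 - 15*x^3 - 2*x^2 + 9*x - 2.
∫_{-1}^{1} of each monomial x^k gives [2/(k+1) if k even, 0 if k odd]. Integrating term-by-term (or equivalently evaluating the antiderivative F(x) = -6*x^5/5 - 15*x^4/4 - 2*x^3/3 + 9*x^2/2 - 2*x at the endpoints):
  F(1) − F(−1) = -187/60 − (277/60) = -116/15.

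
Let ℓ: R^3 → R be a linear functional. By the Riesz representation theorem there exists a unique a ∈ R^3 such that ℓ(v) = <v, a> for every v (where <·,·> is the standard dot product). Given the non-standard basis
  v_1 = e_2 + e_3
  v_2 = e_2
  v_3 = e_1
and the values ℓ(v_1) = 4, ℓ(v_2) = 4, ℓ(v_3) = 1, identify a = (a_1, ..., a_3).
a = (1, 4, 0)

Write a = (a_1, ..., a_3) in the standard basis. For each basis vector v_i, ℓ(v_i) = <v_i, a> is a linear equation in the a_j's. Collect the n equations into a matrix system V a = ℓ, where row i of V is v_i (expressed in the standard basis). Since V is invertible (lower-triangular with 1s on the diagonal, up to permutation), solve by back-substitution:
  V =
[[0, 1, 1],
 [0, 1, 0],
 [1, 0, 0]]
  V a = (4, 4, 1)
Solving gives a = (1, 4, 0).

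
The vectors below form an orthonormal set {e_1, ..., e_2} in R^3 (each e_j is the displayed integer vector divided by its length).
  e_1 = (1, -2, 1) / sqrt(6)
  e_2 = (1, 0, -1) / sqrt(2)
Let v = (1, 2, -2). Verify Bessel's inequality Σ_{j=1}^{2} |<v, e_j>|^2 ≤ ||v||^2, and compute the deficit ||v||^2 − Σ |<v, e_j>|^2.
Σ |<v, e_j>|^2 = 26/3; ||v||^2 = 9; deficit = 1/3

Write each e_j = u_j / sqrt(<u_j, u_j>) where u_j is the displayed integer vector. Then <v, e_j> = <v, u_j> / sqrt(<u_j, u_j>), so |<v, e_j>|^2 = <v, u_j>^2 / <u_j, u_j>.
Coefficients: <v, e_1> = -5/sqrt(6), <v, e_2> = 3/sqrt(2).
Square and sum: Σ |<v, e_j>|^2 = 26/3.
Compute ||v||^2 = v·v = 9.
Deficit = 9 − 26/3 = 1/3 ≥ 0, confirming Bessel's inequality. (The deficit equals ||v − Σ <v,e_j> e_j||^2, the squared distance from v to span{e_j}.)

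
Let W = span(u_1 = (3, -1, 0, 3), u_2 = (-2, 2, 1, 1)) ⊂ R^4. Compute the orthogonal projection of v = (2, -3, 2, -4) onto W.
proj_W(v) = (72/55, -12/5, -81/55, -171/55)

Set up U = [u_1 | ... | u_2] ∈ R^(4×2). The projector onto W = col(U) is P = U (U^T U)^(-1) U^T.
Compute U^T U =
  [19, -5]
  [-5, 10],
and U^T v = (-3, -12).
Solve U^T U · c = U^T v for the coefficients: c = (-6/11, -81/55). The projection is proj_W(v) = U c.
Check: (v - proj_W(v)) · u_1 = 0  (should be 0).
Check: (v - proj_W(v)) · u_2 = 0  (should be 0).
Result: proj_W(v) = (72/55, -12/5, -81/55, -171/55).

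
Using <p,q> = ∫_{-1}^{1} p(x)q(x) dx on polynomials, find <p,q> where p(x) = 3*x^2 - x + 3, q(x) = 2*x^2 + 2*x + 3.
<p,q> = 436/15

Expand the product: p(x)·q(x) = 6*x^4 + 4*x^3 + 13*x^2 + 3*x + 9.
∫_{-1}^{1} of each monomial x^k gives [2/(k+1) if k even, 0 if k odd]. Integrating term-by-term (or equivalently evaluating the antiderivative F(x) = 6*x^5/5 + x^4 + 13*x^3/3 + 3*x^2/2 + 9*x at the endpoints):
  F(1) − F(−1) = 511/30 − (-361/30) = 436/15.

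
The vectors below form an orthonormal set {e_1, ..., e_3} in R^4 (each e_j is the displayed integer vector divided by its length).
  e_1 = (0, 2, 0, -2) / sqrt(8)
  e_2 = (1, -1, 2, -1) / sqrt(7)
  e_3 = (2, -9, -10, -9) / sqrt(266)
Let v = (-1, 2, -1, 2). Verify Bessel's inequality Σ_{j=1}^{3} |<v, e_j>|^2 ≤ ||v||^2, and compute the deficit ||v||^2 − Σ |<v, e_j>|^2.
Σ |<v, e_j>|^2 = 189/19; ||v||^2 = 10; deficit = 1/19

Write each e_j = u_j / sqrt(<u_j, u_j>) where u_j is the displayed integer vector. Then <v, e_j> = <v, u_j> / sqrt(<u_j, u_j>), so |<v, e_j>|^2 = <v, u_j>^2 / <u_j, u_j>.
Coefficients: <v, e_1> = 0/sqrt(8), <v, e_2> = -7/sqrt(7), <v, e_3> = -28/sqrt(266).
Square and sum: Σ |<v, e_j>|^2 = 189/19.
Compute ||v||^2 = v·v = 10.
Deficit = 10 − 189/19 = 1/19 ≥ 0, confirming Bessel's inequality. (The deficit equals ||v − Σ <v,e_j> e_j||^2, the squared distance from v to span{e_j}.)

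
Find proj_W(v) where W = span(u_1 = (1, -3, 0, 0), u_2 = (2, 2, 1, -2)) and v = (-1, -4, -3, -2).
proj_W(v) = (5/38, -413/114, -23/57, 46/57)

Set up U = [u_1 | ... | u_2] ∈ R^(4×2). The projector onto W = col(U) is P = U (U^T U)^(-1) U^T.
Compute U^T U =
  [10, -4]
  [-4, 13],
and U^T v = (11, -9).
Solve U^T U · c = U^T v for the coefficients: c = (107/114, -23/57). The projection is proj_W(v) = U c.
Check: (v - proj_W(v)) · u_1 = 0  (should be 0).
Check: (v - proj_W(v)) · u_2 = 0  (should be 0).
Result: proj_W(v) = (5/38, -413/114, -23/57, 46/57).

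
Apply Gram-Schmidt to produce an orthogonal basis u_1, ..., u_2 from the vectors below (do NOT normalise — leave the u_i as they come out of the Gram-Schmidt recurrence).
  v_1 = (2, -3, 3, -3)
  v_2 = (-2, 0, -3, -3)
Orthogonal basis:
  u_1 = (2, -3, 3, -3)
  u_2 = (-54/31, -12/31, -81/31, -105/31)

Apply the Gram-Schmidt recurrence
  u_1 = v_1
  u_i = v_i − Σ_{j<i} ((v_i · u_j) / (u_j · u_j)) · u_j.

Step by step this gives:
  u_1 = (2, -3, 3, -3)
  u_2 = (-54/31, -12/31, -81/31, -105/31)

Orthogonality check:
  u_2 · u_1 = 0 (should be 0)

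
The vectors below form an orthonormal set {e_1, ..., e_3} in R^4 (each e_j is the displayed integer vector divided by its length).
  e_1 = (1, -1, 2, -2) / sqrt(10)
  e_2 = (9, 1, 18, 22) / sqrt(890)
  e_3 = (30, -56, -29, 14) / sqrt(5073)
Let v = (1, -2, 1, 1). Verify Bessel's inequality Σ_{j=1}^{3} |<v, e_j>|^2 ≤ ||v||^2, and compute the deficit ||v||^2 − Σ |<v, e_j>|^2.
Σ |<v, e_j>|^2 = 374/57; ||v||^2 = 7; deficit = 25/57

Write each e_j = u_j / sqrt(<u_j, u_j>) where u_j is the displayed integer vector. Then <v, e_j> = <v, u_j> / sqrt(<u_j, u_j>), so |<v, e_j>|^2 = <v, u_j>^2 / <u_j, u_j>.
Coefficients: <v, e_1> = 3/sqrt(10), <v, e_2> = 47/sqrt(890), <v, e_3> = 127/sqrt(5073).
Square and sum: Σ |<v, e_j>|^2 = 374/57.
Compute ||v||^2 = v·v = 7.
Deficit = 7 − 374/57 = 25/57 ≥ 0, confirming Bessel's inequality. (The deficit equals ||v − Σ <v,e_j> e_j||^2, the squared distance from v to span{e_j}.)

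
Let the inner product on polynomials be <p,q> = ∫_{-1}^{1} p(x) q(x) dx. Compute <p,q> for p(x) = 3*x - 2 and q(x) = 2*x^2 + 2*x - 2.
<p,q> = 28/3

Expand the product: p(x)·q(x) = 6*x^3 + 2*x^2 - 10*x + 4.
∫_{-1}^{1} of each monomial x^k gives [2/(k+1) if k even, 0 if k odd]. Integrating term-by-term (or equivalently evaluating the antiderivative F(x) = 3*x^4/2 + 2*x^3/3 - 5*x^2 + 4*x at the endpoints):
  F(1) − F(−1) = 7/6 − (-49/6) = 28/3.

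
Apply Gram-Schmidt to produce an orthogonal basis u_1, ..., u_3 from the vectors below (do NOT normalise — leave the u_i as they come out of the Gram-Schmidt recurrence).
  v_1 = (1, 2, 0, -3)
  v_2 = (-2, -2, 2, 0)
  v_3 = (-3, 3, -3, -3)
Orthogonal basis:
  u_1 = (1, 2, 0, -3)
  u_2 = (-11/7, -8/7, 2, -9/7)
  u_3 = (-4, 13/11, -31/11, -6/11)

Apply the Gram-Schmidt recurrence
  u_1 = v_1
  u_i = v_i − Σ_{j<i} ((v_i · u_j) / (u_j · u_j)) · u_j.

Step by step this gives:
  u_1 = (1, 2, 0, -3)
  u_2 = (-11/7, -8/7, 2, -9/7)
  u_3 = (-4, 13/11, -31/11, -6/11)

Orthogonality check:
  u_2 · u_1 = 0 (should be 0)
  u_3 · u_1 = 0 (should be 0)
  u_3 · u_2 = 0 (should be 0)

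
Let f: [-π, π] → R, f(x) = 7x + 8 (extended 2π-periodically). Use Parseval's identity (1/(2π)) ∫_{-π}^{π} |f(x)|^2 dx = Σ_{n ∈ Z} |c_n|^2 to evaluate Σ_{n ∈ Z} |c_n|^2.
Σ |c_n|^2 = 49π^2/3 + 64

Expand and integrate term by term over [-π, π]:
  ∫ (7x)^2 dx = 49·(2π^3/3); ∫ 2·7·(8)·x dx = 0 (odd integrand); ∫ 8^2 dx = 64·2π.
So (1/(2π)) ∫_{-π}^{π} (7x + 8)^2 dx = 49π^2/3 + 64 = 49π^2/3 + 64.
Parseval ⇒ Σ |c_n|^2 = 49π^2/3 + 64.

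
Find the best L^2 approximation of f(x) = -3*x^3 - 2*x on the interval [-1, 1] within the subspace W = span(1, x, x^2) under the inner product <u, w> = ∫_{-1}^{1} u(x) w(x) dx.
g(x) = -19*x/5

The best approximation g ∈ W is the orthogonal projection of f onto W. Writing g = a_0 + a_1 x + a_2 x^2, the coefficients solve the normal equations G · a = b where
  G_{ij} = <φ_i, φ_j> and b_i = <f, φ_i>, with φ_0 = 1, φ_1 = x, φ_2 = x^2.
G =
  [2, 0, 2/3]
  [0, 2/3, 0]
  [2/3, 0, 2/5],
b = (0, -38/15, 0).
Solving gives a_0 = 0, a_1 = -19/5, a_2 = 0, so
  g(x) = -19*x/5.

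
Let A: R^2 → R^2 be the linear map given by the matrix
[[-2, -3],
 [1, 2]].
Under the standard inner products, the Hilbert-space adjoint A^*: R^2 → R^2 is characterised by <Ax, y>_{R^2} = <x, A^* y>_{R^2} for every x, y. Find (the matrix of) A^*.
A^* = A^T =
[[-2, 1],
 [-3, 2]]

For real matrices with standard dot products, the defining identity <Ax, y> = <x, A^* y> gives (Ax)^T y = x^T (A^*) y, i.e. x^T A^T y = x^T (A^*) y. Since this holds for all x, y, we must have A^* = A^T. Therefore
A^* =
[[-2, 1],
 [-3, 2]].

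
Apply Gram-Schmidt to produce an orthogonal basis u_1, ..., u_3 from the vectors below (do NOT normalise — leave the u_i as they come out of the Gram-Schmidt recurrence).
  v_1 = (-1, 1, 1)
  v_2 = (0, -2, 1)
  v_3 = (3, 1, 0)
Orthogonal basis:
  u_1 = (-1, 1, 1)
  u_2 = (-1/3, -5/3, 4/3)
  u_3 = (15/7, 5/7, 10/7)

Apply the Gram-Schmidt recurrence
  u_1 = v_1
  u_i = v_i − Σ_{j<i} ((v_i · u_j) / (u_j · u_j)) · u_j.

Step by step this gives:
  u_1 = (-1, 1, 1)
  u_2 = (-1/3, -5/3, 4/3)
  u_3 = (15/7, 5/7, 10/7)

Orthogonality check:
  u_2 · u_1 = 0 (should be 0)
  u_3 · u_1 = 0 (should be 0)
  u_3 · u_2 = 0 (should be 0)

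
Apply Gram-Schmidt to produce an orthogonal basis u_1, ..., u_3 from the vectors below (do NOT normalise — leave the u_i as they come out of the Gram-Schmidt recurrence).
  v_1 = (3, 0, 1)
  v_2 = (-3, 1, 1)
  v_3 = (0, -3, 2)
Orthogonal basis:
  u_1 = (3, 0, 1)
  u_2 = (-3/5, 1, 9/5)
  u_3 = (-12/23, -72/23, 36/23)

Apply the Gram-Schmidt recurrence
  u_1 = v_1
  u_i = v_i − Σ_{j<i} ((v_i · u_j) / (u_j · u_j)) · u_j.

Step by step this gives:
  u_1 = (3, 0, 1)
  u_2 = (-3/5, 1, 9/5)
  u_3 = (-12/23, -72/23, 36/23)

Orthogonality check:
  u_2 · u_1 = 0 (should be 0)
  u_3 · u_1 = 0 (should be 0)
  u_3 · u_2 = 0 (should be 0)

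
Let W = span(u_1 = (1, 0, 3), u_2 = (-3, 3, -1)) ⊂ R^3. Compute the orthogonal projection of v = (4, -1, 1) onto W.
proj_W(v) = (391/154, -177/77, 229/154)

Set up U = [u_1 | ... | u_2] ∈ R^(3×2). The projector onto W = col(U) is P = U (U^T U)^(-1) U^T.
Compute U^T U =
  [10, -6]
  [-6, 19],
and U^T v = (7, -16).
Solve U^T U · c = U^T v for the coefficients: c = (37/154, -59/77). The projection is proj_W(v) = U c.
Check: (v - proj_W(v)) · u_1 = 0  (should be 0).
Check: (v - proj_W(v)) · u_2 = 0  (should be 0).
Result: proj_W(v) = (391/154, -177/77, 229/154).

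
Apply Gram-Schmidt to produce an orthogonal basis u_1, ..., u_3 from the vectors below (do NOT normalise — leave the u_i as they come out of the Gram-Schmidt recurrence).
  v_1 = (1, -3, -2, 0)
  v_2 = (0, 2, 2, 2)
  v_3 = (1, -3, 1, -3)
Orthogonal basis:
  u_1 = (1, -3, -2, 0)
  u_2 = (5/7, -1/7, 4/7, 2)
  u_3 = (18/17, -24/17, 45/17, -21/17)

Apply the Gram-Schmidt recurrence
  u_1 = v_1
  u_i = v_i − Σ_{j<i} ((v_i · u_j) / (u_j · u_j)) · u_j.

Step by step this gives:
  u_1 = (1, -3, -2, 0)
  u_2 = (5/7, -1/7, 4/7, 2)
  u_3 = (18/17, -24/17, 45/17, -21/17)

Orthogonality check:
  u_2 · u_1 = 0 (should be 0)
  u_3 · u_1 = 0 (should be 0)
  u_3 · u_2 = 0 (should be 0)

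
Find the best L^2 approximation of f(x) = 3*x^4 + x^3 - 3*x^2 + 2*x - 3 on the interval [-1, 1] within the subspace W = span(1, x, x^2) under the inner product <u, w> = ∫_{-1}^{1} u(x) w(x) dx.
g(x) = -3*x^2/7 + 13*x/5 - 114/35

The best approximation g ∈ W is the orthogonal projection of f onto W. Writing g = a_0 + a_1 x + a_2 x^2, the coefficients solve the normal equations G · a = b where
  G_{ij} = <φ_i, φ_j> and b_i = <f, φ_i>, with φ_0 = 1, φ_1 = x, φ_2 = x^2.
G =
  [2, 0, 2/3]
  [0, 2/3, 0]
  [2/3, 0, 2/5],
b = (-34/5, 26/15, -82/35).
Solving gives a_0 = -114/35, a_1 = 13/5, a_2 = -3/7, so
  g(x) = -3*x^2/7 + 13*x/5 - 114/35.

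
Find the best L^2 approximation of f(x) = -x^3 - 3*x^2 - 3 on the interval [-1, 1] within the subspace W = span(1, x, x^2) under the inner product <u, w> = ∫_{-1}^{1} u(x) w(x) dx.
g(x) = -3*x^2 - 3*x/5 - 3

The best approximation g ∈ W is the orthogonal projection of f onto W. Writing g = a_0 + a_1 x + a_2 x^2, the coefficients solve the normal equations G · a = b where
  G_{ij} = <φ_i, φ_j> and b_i = <f, φ_i>, with φ_0 = 1, φ_1 = x, φ_2 = x^2.
G =
  [2, 0, 2/3]
  [0, 2/3, 0]
  [2/3, 0, 2/5],
b = (-8, -2/5, -16/5).
Solving gives a_0 = -3, a_1 = -3/5, a_2 = -3, so
  g(x) = -3*x^2 - 3*x/5 - 3.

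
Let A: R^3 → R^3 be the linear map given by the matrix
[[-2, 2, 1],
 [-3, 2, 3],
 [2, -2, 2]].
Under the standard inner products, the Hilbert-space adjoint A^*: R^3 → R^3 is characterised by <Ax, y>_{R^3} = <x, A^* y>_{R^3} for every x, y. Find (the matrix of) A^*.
A^* = A^T =
[[-2, -3, 2],
 [2, 2, -2],
 [1, 3, 2]]

For real matrices with standard dot products, the defining identity <Ax, y> = <x, A^* y> gives (Ax)^T y = x^T (A^*) y, i.e. x^T A^T y = x^T (A^*) y. Since this holds for all x, y, we must have A^* = A^T. Therefore
A^* =
[[-2, -3, 2],
 [2, 2, -2],
 [1, 3, 2]].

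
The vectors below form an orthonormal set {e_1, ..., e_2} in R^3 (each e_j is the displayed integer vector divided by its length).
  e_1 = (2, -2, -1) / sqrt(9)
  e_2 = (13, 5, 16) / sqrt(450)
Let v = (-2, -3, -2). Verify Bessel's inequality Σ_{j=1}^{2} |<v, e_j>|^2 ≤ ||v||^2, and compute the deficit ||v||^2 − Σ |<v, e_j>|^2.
Σ |<v, e_j>|^2 = 681/50; ||v||^2 = 17; deficit = 169/50

Write each e_j = u_j / sqrt(<u_j, u_j>) where u_j is the displayed integer vector. Then <v, e_j> = <v, u_j> / sqrt(<u_j, u_j>), so |<v, e_j>|^2 = <v, u_j>^2 / <u_j, u_j>.
Coefficients: <v, e_1> = 4/sqrt(9), <v, e_2> = -73/sqrt(450).
Square and sum: Σ |<v, e_j>|^2 = 681/50.
Compute ||v||^2 = v·v = 17.
Deficit = 17 − 681/50 = 169/50 ≥ 0, confirming Bessel's inequality. (The deficit equals ||v − Σ <v,e_j> e_j||^2, the squared distance from v to span{e_j}.)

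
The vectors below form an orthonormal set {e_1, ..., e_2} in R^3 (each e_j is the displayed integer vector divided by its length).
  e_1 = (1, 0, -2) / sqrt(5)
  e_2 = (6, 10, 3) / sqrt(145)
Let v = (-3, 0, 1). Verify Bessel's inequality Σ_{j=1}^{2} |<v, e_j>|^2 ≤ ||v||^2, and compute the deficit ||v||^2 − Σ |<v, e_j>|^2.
Σ |<v, e_j>|^2 = 190/29; ||v||^2 = 10; deficit = 100/29

Write each e_j = u_j / sqrt(<u_j, u_j>) where u_j is the displayed integer vector. Then <v, e_j> = <v, u_j> / sqrt(<u_j, u_j>), so |<v, e_j>|^2 = <v, u_j>^2 / <u_j, u_j>.
Coefficients: <v, e_1> = -5/sqrt(5), <v, e_2> = -15/sqrt(145).
Square and sum: Σ |<v, e_j>|^2 = 190/29.
Compute ||v||^2 = v·v = 10.
Deficit = 10 − 190/29 = 100/29 ≥ 0, confirming Bessel's inequality. (The deficit equals ||v − Σ <v,e_j> e_j||^2, the squared distance from v to span{e_j}.)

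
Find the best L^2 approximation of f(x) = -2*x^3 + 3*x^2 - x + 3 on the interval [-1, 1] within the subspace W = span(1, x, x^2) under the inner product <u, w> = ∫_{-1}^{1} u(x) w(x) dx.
g(x) = 3*x^2 - 11*x/5 + 3

The best approximation g ∈ W is the orthogonal projection of f onto W. Writing g = a_0 + a_1 x + a_2 x^2, the coefficients solve the normal equations G · a = b where
  G_{ij} = <φ_i, φ_j> and b_i = <f, φ_i>, with φ_0 = 1, φ_1 = x, φ_2 = x^2.
G =
  [2, 0, 2/3]
  [0, 2/3, 0]
  [2/3, 0, 2/5],
b = (8, -22/15, 16/5).
Solving gives a_0 = 3, a_1 = -11/5, a_2 = 3, so
  g(x) = 3*x^2 - 11*x/5 + 3.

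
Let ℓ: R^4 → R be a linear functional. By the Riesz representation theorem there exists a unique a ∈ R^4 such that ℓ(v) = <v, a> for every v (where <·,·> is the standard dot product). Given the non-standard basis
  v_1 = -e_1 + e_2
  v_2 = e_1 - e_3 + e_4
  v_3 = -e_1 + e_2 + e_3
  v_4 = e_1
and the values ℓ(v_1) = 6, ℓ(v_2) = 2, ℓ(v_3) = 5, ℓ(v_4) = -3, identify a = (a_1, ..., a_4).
a = (-3, 3, -1, 4)

Write a = (a_1, ..., a_4) in the standard basis. For each basis vector v_i, ℓ(v_i) = <v_i, a> is a linear equation in the a_j's. Collect the n equations into a matrix system V a = ℓ, where row i of V is v_i (expressed in the standard basis). Since V is invertible (lower-triangular with 1s on the diagonal, up to permutation), solve by back-substitution:
  V =
[[-1, 1, 0, 0],
 [1, 0, -1, 1],
 [-1, 1, 1, 0],
 [1, 0, 0, 0]]
  V a = (6, 2, 5, -3)
Solving gives a = (-3, 3, -1, 4).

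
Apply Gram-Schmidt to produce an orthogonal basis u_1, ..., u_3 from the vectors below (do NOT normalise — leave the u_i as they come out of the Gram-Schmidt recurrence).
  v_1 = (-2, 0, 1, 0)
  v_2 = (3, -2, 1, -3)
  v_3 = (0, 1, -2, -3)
Orthogonal basis:
  u_1 = (-2, 0, 1, 0)
  u_2 = (1, -2, 2, -3)
  u_3 = (-29/30, 4/3, -29/15, -5/2)

Apply the Gram-Schmidt recurrence
  u_1 = v_1
  u_i = v_i − Σ_{j<i} ((v_i · u_j) / (u_j · u_j)) · u_j.

Step by step this gives:
  u_1 = (-2, 0, 1, 0)
  u_2 = (1, -2, 2, -3)
  u_3 = (-29/30, 4/3, -29/15, -5/2)

Orthogonality check:
  u_2 · u_1 = 0 (should be 0)
  u_3 · u_1 = 0 (should be 0)
  u_3 · u_2 = 0 (should be 0)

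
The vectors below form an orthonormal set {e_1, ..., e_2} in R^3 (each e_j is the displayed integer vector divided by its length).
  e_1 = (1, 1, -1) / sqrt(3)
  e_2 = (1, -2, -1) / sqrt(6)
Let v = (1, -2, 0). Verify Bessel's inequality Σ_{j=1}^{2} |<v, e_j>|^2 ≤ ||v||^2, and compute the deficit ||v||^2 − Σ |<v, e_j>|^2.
Σ |<v, e_j>|^2 = 9/2; ||v||^2 = 5; deficit = 1/2

Write each e_j = u_j / sqrt(<u_j, u_j>) where u_j is the displayed integer vector. Then <v, e_j> = <v, u_j> / sqrt(<u_j, u_j>), so |<v, e_j>|^2 = <v, u_j>^2 / <u_j, u_j>.
Coefficients: <v, e_1> = -1/sqrt(3), <v, e_2> = 5/sqrt(6).
Square and sum: Σ |<v, e_j>|^2 = 9/2.
Compute ||v||^2 = v·v = 5.
Deficit = 5 − 9/2 = 1/2 ≥ 0, confirming Bessel's inequality. (The deficit equals ||v − Σ <v,e_j> e_j||^2, the squared distance from v to span{e_j}.)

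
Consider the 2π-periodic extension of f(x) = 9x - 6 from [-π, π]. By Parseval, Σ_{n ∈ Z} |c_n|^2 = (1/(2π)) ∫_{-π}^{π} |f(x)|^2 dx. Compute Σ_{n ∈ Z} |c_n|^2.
Σ |c_n|^2 = 27π^2 + 36

Expand and integrate term by term over [-π, π]:
  ∫ (9x)^2 dx = 81·(2π^3/3); ∫ 2·9·(-6)·x dx = 0 (odd integrand); ∫ (-6)^2 dx = 36·2π.
So (1/(2π)) ∫_{-π}^{π} (9x - 6)^2 dx = 81π^2/3 + 36 = 27π^2 + 36.
Parseval ⇒ Σ |c_n|^2 = 27π^2 + 36.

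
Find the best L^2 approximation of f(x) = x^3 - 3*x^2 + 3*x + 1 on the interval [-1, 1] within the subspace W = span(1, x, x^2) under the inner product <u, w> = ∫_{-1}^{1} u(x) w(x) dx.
g(x) = -3*x^2 + 18*x/5 + 1

The best approximation g ∈ W is the orthogonal projection of f onto W. Writing g = a_0 + a_1 x + a_2 x^2, the coefficients solve the normal equations G · a = b where
  G_{ij} = <φ_i, φ_j> and b_i = <f, φ_i>, with φ_0 = 1, φ_1 = x, φ_2 = x^2.
G =
  [2, 0, 2/3]
  [0, 2/3, 0]
  [2/3, 0, 2/5],
b = (0, 12/5, -8/15).
Solving gives a_0 = 1, a_1 = 18/5, a_2 = -3, so
  g(x) = -3*x^2 + 18*x/5 + 1.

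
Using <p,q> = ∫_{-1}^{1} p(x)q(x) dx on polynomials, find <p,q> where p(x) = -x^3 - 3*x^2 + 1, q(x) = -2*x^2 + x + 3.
<p,q> = 2/3

Expand the product: p(x)·q(x) = 2*x^5 + 5*x^4 - 6*x^3 - 11*x^2 + x + 3.
∫_{-1}^{1} of each monomial x^k gives [2/(k+1) if k even, 0 if k odd]. Integrating term-by-term (or equivalently evaluating the antiderivative F(x) = x^6/3 + x^5 - 3*x^4/2 - 11*x^3/3 + x^2/2 + 3*x at the endpoints):
  F(1) − F(−1) = -1/3 − (-1) = 2/3.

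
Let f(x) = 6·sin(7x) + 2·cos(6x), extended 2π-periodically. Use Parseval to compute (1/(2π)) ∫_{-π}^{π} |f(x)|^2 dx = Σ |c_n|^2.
Σ |c_n|^2 = 20

Expand |f|^2 and use orthogonality of {sin(nx), cos(mx)} on [-π, π]:
  ∫_{-π}^{π} sin(nx)^2 dx = π, ∫ cos(mx)^2 dx = π, and cross terms integrate to 0.
So ∫_{-π}^{π} f(x)^2 dx = 6^2 · π + 2^2 · π = (36 + 4)π.
Divide by 2π: (36 + 4)/2 = 20.
By Parseval, this equals Σ |c_n|^2.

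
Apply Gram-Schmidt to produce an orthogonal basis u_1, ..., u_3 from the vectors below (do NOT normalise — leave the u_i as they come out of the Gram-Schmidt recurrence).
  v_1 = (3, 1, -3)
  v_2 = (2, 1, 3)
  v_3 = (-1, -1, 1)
Orthogonal basis:
  u_1 = (3, 1, -3)
  u_2 = (44/19, 21/19, 51/19)
  u_3 = (30/131, -75/131, 5/131)

Apply the Gram-Schmidt recurrence
  u_1 = v_1
  u_i = v_i − Σ_{j<i} ((v_i · u_j) / (u_j · u_j)) · u_j.

Step by step this gives:
  u_1 = (3, 1, -3)
  u_2 = (44/19, 21/19, 51/19)
  u_3 = (30/131, -75/131, 5/131)

Orthogonality check:
  u_2 · u_1 = 0 (should be 0)
  u_3 · u_1 = 0 (should be 0)
  u_3 · u_2 = 0 (should be 0)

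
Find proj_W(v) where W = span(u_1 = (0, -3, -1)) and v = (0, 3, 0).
proj_W(v) = (0, 27/10, 9/10)

Set up U = [u_1 | ... | u_1] ∈ R^(3×1). The projector onto W = col(U) is P = U (U^T U)^(-1) U^T.
Compute U^T U =
  [10],
and U^T v = (-9).
Solve U^T U · c = U^T v for the coefficients: c = (-9/10). The projection is proj_W(v) = U c.
Check: (v - proj_W(v)) · u_1 = 0  (should be 0).
Result: proj_W(v) = (0, 27/10, 9/10).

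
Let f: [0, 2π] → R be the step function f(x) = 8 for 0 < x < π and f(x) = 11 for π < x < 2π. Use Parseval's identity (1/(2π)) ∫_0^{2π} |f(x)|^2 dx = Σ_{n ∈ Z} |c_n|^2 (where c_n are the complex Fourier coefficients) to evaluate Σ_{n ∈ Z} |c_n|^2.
Σ |c_n|^2 = 185/2

Parseval equates the L^2 energy of f (normalised by 1/(2π)) with the ℓ^2 sum of its Fourier coefficients: (1/(2π)) ∫_0^{2π} |f|^2 = Σ |c_n|^2.
Compute the left side: (1/(2π)) [∫_0^π 8^2 dx + ∫_π^{2π} 11^2 dx] = (1/(2π)) · (64π + 121π) = (64 + 121)/2 = 185/2.
So Σ_{n ∈ Z} |c_n|^2 = 185/2.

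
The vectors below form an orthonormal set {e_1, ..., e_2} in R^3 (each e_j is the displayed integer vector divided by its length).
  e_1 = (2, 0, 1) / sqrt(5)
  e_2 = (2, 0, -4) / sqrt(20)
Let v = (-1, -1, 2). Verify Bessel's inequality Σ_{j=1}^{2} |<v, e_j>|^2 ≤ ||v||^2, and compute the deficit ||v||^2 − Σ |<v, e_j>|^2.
Σ |<v, e_j>|^2 = 5; ||v||^2 = 6; deficit = 1

Write each e_j = u_j / sqrt(<u_j, u_j>) where u_j is the displayed integer vector. Then <v, e_j> = <v, u_j> / sqrt(<u_j, u_j>), so |<v, e_j>|^2 = <v, u_j>^2 / <u_j, u_j>.
Coefficients: <v, e_1> = 0/sqrt(5), <v, e_2> = -10/sqrt(20).
Square and sum: Σ |<v, e_j>|^2 = 5.
Compute ||v||^2 = v·v = 6.
Deficit = 6 − 5 = 1 ≥ 0, confirming Bessel's inequality. (The deficit equals ||v − Σ <v,e_j> e_j||^2, the squared distance from v to span{e_j}.)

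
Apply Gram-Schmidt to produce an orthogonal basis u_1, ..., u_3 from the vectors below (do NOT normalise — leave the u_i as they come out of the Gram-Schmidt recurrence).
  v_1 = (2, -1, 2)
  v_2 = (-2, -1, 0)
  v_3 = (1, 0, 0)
Orthogonal basis:
  u_1 = (2, -1, 2)
  u_2 = (-4/3, -4/3, 2/3)
  u_3 = (1/9, -2/9, -2/9)

Apply the Gram-Schmidt recurrence
  u_1 = v_1
  u_i = v_i − Σ_{j<i} ((v_i · u_j) / (u_j · u_j)) · u_j.

Step by step this gives:
  u_1 = (2, -1, 2)
  u_2 = (-4/3, -4/3, 2/3)
  u_3 = (1/9, -2/9, -2/9)

Orthogonality check:
  u_2 · u_1 = 0 (should be 0)
  u_3 · u_1 = 0 (should be 0)
  u_3 · u_2 = 0 (should be 0)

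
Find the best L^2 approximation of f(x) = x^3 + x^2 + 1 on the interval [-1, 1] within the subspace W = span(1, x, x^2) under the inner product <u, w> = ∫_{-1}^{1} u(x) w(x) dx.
g(x) = x^2 + 3*x/5 + 1

The best approximation g ∈ W is the orthogonal projection of f onto W. Writing g = a_0 + a_1 x + a_2 x^2, the coefficients solve the normal equations G · a = b where
  G_{ij} = <φ_i, φ_j> and b_i = <f, φ_i>, with φ_0 = 1, φ_1 = x, φ_2 = x^2.
G =
  [2, 0, 2/3]
  [0, 2/3, 0]
  [2/3, 0, 2/5],
b = (8/3, 2/5, 16/15).
Solving gives a_0 = 1, a_1 = 3/5, a_2 = 1, so
  g(x) = x^2 + 3*x/5 + 1.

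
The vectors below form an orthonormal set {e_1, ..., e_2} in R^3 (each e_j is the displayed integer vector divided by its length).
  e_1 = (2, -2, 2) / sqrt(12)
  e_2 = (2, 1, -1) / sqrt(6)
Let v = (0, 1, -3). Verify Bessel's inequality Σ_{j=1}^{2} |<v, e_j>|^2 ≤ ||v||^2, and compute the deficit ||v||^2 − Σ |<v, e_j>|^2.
Σ |<v, e_j>|^2 = 8; ||v||^2 = 10; deficit = 2

Write each e_j = u_j / sqrt(<u_j, u_j>) where u_j is the displayed integer vector. Then <v, e_j> = <v, u_j> / sqrt(<u_j, u_j>), so |<v, e_j>|^2 = <v, u_j>^2 / <u_j, u_j>.
Coefficients: <v, e_1> = -8/sqrt(12), <v, e_2> = 4/sqrt(6).
Square and sum: Σ |<v, e_j>|^2 = 8.
Compute ||v||^2 = v·v = 10.
Deficit = 10 − 8 = 2 ≥ 0, confirming Bessel's inequality. (The deficit equals ||v − Σ <v,e_j> e_j||^2, the squared distance from v to span{e_j}.)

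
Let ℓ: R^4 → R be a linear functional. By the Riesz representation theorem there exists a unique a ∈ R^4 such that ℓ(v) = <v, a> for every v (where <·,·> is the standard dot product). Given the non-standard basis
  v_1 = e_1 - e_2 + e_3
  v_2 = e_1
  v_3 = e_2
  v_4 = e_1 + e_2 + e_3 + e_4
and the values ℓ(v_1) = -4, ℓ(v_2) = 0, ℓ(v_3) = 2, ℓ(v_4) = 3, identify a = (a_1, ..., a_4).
a = (0, 2, -2, 3)

Write a = (a_1, ..., a_4) in the standard basis. For each basis vector v_i, ℓ(v_i) = <v_i, a> is a linear equation in the a_j's. Collect the n equations into a matrix system V a = ℓ, where row i of V is v_i (expressed in the standard basis). Since V is invertible (lower-triangular with 1s on the diagonal, up to permutation), solve by back-substitution:
  V =
[[1, -1, 1, 0],
 [1, 0, 0, 0],
 [0, 1, 0, 0],
 [1, 1, 1, 1]]
  V a = (-4, 0, 2, 3)
Solving gives a = (0, 2, -2, 3).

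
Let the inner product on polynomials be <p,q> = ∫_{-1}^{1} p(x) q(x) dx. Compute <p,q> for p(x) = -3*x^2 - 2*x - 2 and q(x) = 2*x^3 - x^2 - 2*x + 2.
<p,q> = -42/5

Expand the product: p(x)·q(x) = -6*x^5 - x^4 + 4*x^3 - 4.
∫_{-1}^{1} of each monomial x^k gives [2/(k+1) if k even, 0 if k odd]. Integrating term-by-term (or equivalently evaluating the antiderivative F(x) = -x^6 - x^5/5 + x^4 - 4*x at the endpoints):
  F(1) − F(−1) = -21/5 − (21/5) = -42/5.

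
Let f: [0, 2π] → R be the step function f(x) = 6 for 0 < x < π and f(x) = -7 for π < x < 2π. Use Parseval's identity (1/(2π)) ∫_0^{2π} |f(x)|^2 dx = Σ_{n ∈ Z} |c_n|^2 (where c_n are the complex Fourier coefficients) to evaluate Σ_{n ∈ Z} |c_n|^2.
Σ |c_n|^2 = 85/2

Parseval equates the L^2 energy of f (normalised by 1/(2π)) with the ℓ^2 sum of its Fourier coefficients: (1/(2π)) ∫_0^{2π} |f|^2 = Σ |c_n|^2.
Compute the left side: (1/(2π)) [∫_0^π 6^2 dx + ∫_π^{2π} (-7)^2 dx] = (1/(2π)) · (36π + 49π) = (36 + 49)/2 = 85/2.
So Σ_{n ∈ Z} |c_n|^2 = 85/2.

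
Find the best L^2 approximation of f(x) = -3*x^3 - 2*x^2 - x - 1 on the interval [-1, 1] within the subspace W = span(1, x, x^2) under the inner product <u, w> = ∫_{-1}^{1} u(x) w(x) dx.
g(x) = -2*x^2 - 14*x/5 - 1

The best approximation g ∈ W is the orthogonal projection of f onto W. Writing g = a_0 + a_1 x + a_2 x^2, the coefficients solve the normal equations G · a = b where
  G_{ij} = <φ_i, φ_j> and b_i = <f, φ_i>, with φ_0 = 1, φ_1 = x, φ_2 = x^2.
G =
  [2, 0, 2/3]
  [0, 2/3, 0]
  [2/3, 0, 2/5],
b = (-10/3, -28/15, -22/15).
Solving gives a_0 = -1, a_1 = -14/5, a_2 = -2, so
  g(x) = -2*x^2 - 14*x/5 - 1.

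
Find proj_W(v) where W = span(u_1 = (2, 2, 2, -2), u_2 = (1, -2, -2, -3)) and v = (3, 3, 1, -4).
proj_W(v) = (113/36, 71/36, 71/36, -47/12)

Set up U = [u_1 | ... | u_2] ∈ R^(4×2). The projector onto W = col(U) is P = U (U^T U)^(-1) U^T.
Compute U^T U =
  [16, 0]
  [0, 18],
and U^T v = (22, 7).
Solve U^T U · c = U^T v for the coefficients: c = (11/8, 7/18). The projection is proj_W(v) = U c.
Check: (v - proj_W(v)) · u_1 = 0  (should be 0).
Check: (v - proj_W(v)) · u_2 = 0  (should be 0).
Result: proj_W(v) = (113/36, 71/36, 71/36, -47/12).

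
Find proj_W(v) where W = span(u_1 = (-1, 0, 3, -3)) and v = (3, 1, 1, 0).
proj_W(v) = (0, 0, 0, 0)

Set up U = [u_1 | ... | u_1] ∈ R^(4×1). The projector onto W = col(U) is P = U (U^T U)^(-1) U^T.
Compute U^T U =
  [19],
and U^T v = (0).
Solve U^T U · c = U^T v for the coefficients: c = (0). The projection is proj_W(v) = U c.
Check: (v - proj_W(v)) · u_1 = 0  (should be 0).
Result: proj_W(v) = (0, 0, 0, 0).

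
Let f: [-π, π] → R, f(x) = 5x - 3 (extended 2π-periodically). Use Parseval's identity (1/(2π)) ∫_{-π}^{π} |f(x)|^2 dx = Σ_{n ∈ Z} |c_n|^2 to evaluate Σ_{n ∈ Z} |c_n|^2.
Σ |c_n|^2 = 25π^2/3 + 9

Expand and integrate term by term over [-π, π]:
  ∫ (5x)^2 dx = 25·(2π^3/3); ∫ 2·5·(-3)·x dx = 0 (odd integrand); ∫ (-3)^2 dx = 9·2π.
So (1/(2π)) ∫_{-π}^{π} (5x - 3)^2 dx = 25π^2/3 + 9 = 25π^2/3 + 9.
Parseval ⇒ Σ |c_n|^2 = 25π^2/3 + 9.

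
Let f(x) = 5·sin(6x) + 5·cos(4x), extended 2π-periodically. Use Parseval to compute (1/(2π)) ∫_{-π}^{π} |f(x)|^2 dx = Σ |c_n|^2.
Σ |c_n|^2 = 25

Expand |f|^2 and use orthogonality of {sin(nx), cos(mx)} on [-π, π]:
  ∫_{-π}^{π} sin(nx)^2 dx = π, ∫ cos(mx)^2 dx = π, and cross terms integrate to 0.
So ∫_{-π}^{π} f(x)^2 dx = 5^2 · π + 5^2 · π = (25 + 25)π.
Divide by 2π: (25 + 25)/2 = 25.
By Parseval, this equals Σ |c_n|^2.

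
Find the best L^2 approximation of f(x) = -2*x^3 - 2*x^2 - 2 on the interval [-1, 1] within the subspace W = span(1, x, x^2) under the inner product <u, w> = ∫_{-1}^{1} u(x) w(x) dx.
g(x) = -2*x^2 - 6*x/5 - 2

The best approximation g ∈ W is the orthogonal projection of f onto W. Writing g = a_0 + a_1 x + a_2 x^2, the coefficients solve the normal equations G · a = b where
  G_{ij} = <φ_i, φ_j> and b_i = <f, φ_i>, with φ_0 = 1, φ_1 = x, φ_2 = x^2.
G =
  [2, 0, 2/3]
  [0, 2/3, 0]
  [2/3, 0, 2/5],
b = (-16/3, -4/5, -32/15).
Solving gives a_0 = -2, a_1 = -6/5, a_2 = -2, so
  g(x) = -2*x^2 - 6*x/5 - 2.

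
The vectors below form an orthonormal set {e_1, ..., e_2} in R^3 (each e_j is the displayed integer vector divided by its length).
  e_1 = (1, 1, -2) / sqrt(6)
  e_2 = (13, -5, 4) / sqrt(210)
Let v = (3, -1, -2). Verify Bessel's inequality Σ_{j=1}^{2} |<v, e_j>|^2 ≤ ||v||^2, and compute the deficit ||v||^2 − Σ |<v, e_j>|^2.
Σ |<v, e_j>|^2 = 426/35; ||v||^2 = 14; deficit = 64/35

Write each e_j = u_j / sqrt(<u_j, u_j>) where u_j is the displayed integer vector. Then <v, e_j> = <v, u_j> / sqrt(<u_j, u_j>), so |<v, e_j>|^2 = <v, u_j>^2 / <u_j, u_j>.
Coefficients: <v, e_1> = 6/sqrt(6), <v, e_2> = 36/sqrt(210).
Square and sum: Σ |<v, e_j>|^2 = 426/35.
Compute ||v||^2 = v·v = 14.
Deficit = 14 − 426/35 = 64/35 ≥ 0, confirming Bessel's inequality. (The deficit equals ||v − Σ <v,e_j> e_j||^2, the squared distance from v to span{e_j}.)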